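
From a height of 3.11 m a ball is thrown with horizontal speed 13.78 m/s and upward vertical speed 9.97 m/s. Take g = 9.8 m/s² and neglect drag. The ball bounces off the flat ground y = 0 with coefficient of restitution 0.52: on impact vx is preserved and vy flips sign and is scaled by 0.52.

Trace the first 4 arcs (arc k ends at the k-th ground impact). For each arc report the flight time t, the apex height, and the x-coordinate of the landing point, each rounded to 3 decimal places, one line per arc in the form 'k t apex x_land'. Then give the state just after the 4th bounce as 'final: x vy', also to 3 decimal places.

1 2.310 8.181 31.825
2 1.344 2.212 50.343
3 0.699 0.598 59.973
4 0.363 0.162 64.980
final: 64.980 0.926

Arc 1: start y=3.110, vy=9.970 → t=2.310, apex=8.181, x_land=31.825, impact vy=-12.663
  bounce: vy ← 0.52·12.663 = 6.585
Arc 2: start y=0.000, vy=6.585 → t=1.344, apex=2.212, x_land=50.343, impact vy=-6.585
  bounce: vy ← 0.52·6.585 = 3.424
Arc 3: start y=0.000, vy=3.424 → t=0.699, apex=0.598, x_land=59.973, impact vy=-3.424
  bounce: vy ← 0.52·3.424 = 1.781
Arc 4: start y=0.000, vy=1.781 → t=0.363, apex=0.162, x_land=64.980, impact vy=-1.781
  bounce: vy ← 0.52·1.781 = 0.926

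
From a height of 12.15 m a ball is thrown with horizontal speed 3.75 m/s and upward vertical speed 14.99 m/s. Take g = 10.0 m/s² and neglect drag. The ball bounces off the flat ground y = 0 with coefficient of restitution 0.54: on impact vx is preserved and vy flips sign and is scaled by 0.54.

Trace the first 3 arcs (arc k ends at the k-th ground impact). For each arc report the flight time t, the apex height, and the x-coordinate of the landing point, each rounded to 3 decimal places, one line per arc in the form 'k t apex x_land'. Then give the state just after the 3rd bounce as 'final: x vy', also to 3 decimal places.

Arc 1: start y=12.150, vy=14.990 → t=3.662, apex=23.385, x_land=13.731, impact vy=-21.626
  bounce: vy ← 0.54·21.626 = 11.678
Arc 2: start y=0.000, vy=11.678 → t=2.336, apex=6.819, x_land=22.490, impact vy=-11.678
  bounce: vy ← 0.54·11.678 = 6.306
Arc 3: start y=0.000, vy=6.306 → t=1.261, apex=1.988, x_land=27.220, impact vy=-6.306
  bounce: vy ← 0.54·6.306 = 3.405

1 3.662 23.385 13.731
2 2.336 6.819 22.490
3 1.261 1.988 27.220
final: 27.220 3.405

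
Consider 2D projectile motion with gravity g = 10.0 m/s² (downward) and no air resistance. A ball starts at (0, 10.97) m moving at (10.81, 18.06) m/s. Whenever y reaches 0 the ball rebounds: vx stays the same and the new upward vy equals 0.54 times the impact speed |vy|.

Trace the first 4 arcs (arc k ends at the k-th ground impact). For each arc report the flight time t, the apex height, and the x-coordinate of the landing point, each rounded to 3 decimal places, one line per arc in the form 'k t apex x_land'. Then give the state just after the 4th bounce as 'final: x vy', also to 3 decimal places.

1 4.142 27.278 44.772
2 2.523 7.954 72.041
3 1.362 2.319 86.767
4 0.736 0.676 94.718
final: 94.718 1.986

Arc 1: start y=10.970, vy=18.060 → t=4.142, apex=27.278, x_land=44.772, impact vy=-23.357
  bounce: vy ← 0.54·23.357 = 12.613
Arc 2: start y=0.000, vy=12.613 → t=2.523, apex=7.954, x_land=72.041, impact vy=-12.613
  bounce: vy ← 0.54·12.613 = 6.811
Arc 3: start y=0.000, vy=6.811 → t=1.362, apex=2.319, x_land=86.767, impact vy=-6.811
  bounce: vy ← 0.54·6.811 = 3.678
Arc 4: start y=0.000, vy=3.678 → t=0.736, apex=0.676, x_land=94.718, impact vy=-3.678
  bounce: vy ← 0.54·3.678 = 1.986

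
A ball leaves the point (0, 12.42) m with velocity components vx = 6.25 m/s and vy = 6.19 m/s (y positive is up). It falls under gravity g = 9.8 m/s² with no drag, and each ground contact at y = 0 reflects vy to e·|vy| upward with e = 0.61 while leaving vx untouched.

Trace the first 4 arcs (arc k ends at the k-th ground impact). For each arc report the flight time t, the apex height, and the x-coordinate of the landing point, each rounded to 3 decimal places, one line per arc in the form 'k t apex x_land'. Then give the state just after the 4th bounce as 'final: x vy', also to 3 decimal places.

Arc 1: start y=12.420, vy=6.190 → t=2.344, apex=14.375, x_land=14.653, impact vy=-16.785
  bounce: vy ← 0.61·16.785 = 10.239
Arc 2: start y=0.000, vy=10.239 → t=2.090, apex=5.349, x_land=27.713, impact vy=-10.239
  bounce: vy ← 0.61·10.239 = 6.246
Arc 3: start y=0.000, vy=6.246 → t=1.275, apex=1.990, x_land=35.679, impact vy=-6.246
  bounce: vy ← 0.61·6.246 = 3.810
Arc 4: start y=0.000, vy=3.810 → t=0.778, apex=0.741, x_land=40.539, impact vy=-3.810
  bounce: vy ← 0.61·3.810 = 2.324

1 2.344 14.375 14.653
2 2.090 5.349 27.713
3 1.275 1.990 35.679
4 0.778 0.741 40.539
final: 40.539 2.324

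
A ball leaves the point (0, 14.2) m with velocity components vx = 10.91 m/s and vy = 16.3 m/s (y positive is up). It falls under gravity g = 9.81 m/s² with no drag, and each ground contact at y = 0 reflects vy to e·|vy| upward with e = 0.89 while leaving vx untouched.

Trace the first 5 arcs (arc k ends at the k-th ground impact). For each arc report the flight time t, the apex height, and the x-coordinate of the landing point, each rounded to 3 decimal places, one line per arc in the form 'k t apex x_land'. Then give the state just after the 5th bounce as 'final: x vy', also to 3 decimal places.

1 4.040 27.742 44.074
2 4.233 21.974 90.258
3 3.768 17.406 131.362
4 3.353 13.787 167.944
5 2.984 10.921 200.503
final: 200.503 13.028

Arc 1: start y=14.200, vy=16.300 → t=4.040, apex=27.742, x_land=44.074, impact vy=-23.330
  bounce: vy ← 0.89·23.330 = 20.764
Arc 2: start y=0.000, vy=20.764 → t=4.233, apex=21.974, x_land=90.258, impact vy=-20.764
  bounce: vy ← 0.89·20.764 = 18.480
Arc 3: start y=0.000, vy=18.480 → t=3.768, apex=17.406, x_land=131.362, impact vy=-18.480
  bounce: vy ← 0.89·18.480 = 16.447
Arc 4: start y=0.000, vy=16.447 → t=3.353, apex=13.787, x_land=167.944, impact vy=-16.447
  bounce: vy ← 0.89·16.447 = 14.638
Arc 5: start y=0.000, vy=14.638 → t=2.984, apex=10.921, x_land=200.503, impact vy=-14.638
  bounce: vy ← 0.89·14.638 = 13.028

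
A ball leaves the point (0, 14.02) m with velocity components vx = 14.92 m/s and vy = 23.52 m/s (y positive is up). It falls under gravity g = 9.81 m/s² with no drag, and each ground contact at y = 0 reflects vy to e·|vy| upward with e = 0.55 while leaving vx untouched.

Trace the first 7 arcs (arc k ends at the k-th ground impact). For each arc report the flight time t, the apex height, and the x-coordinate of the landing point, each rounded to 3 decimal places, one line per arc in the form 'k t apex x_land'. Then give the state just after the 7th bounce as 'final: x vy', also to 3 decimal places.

Arc 1: start y=14.020, vy=23.520 → t=5.331, apex=42.215, x_land=79.542, impact vy=-28.780
  bounce: vy ← 0.55·28.780 = 15.829
Arc 2: start y=0.000, vy=15.829 → t=3.227, apex=12.770, x_land=127.690, impact vy=-15.829
  bounce: vy ← 0.55·15.829 = 8.706
Arc 3: start y=0.000, vy=8.706 → t=1.775, apex=3.863, x_land=154.171, impact vy=-8.706
  bounce: vy ← 0.55·8.706 = 4.788
Arc 4: start y=0.000, vy=4.788 → t=0.976, apex=1.169, x_land=168.736, impact vy=-4.788
  bounce: vy ← 0.55·4.788 = 2.634
Arc 5: start y=0.000, vy=2.634 → t=0.537, apex=0.353, x_land=176.747, impact vy=-2.634
  bounce: vy ← 0.55·2.634 = 1.448
Arc 6: start y=0.000, vy=1.448 → t=0.295, apex=0.107, x_land=181.152, impact vy=-1.448
  bounce: vy ← 0.55·1.448 = 0.797
Arc 7: start y=0.000, vy=0.797 → t=0.162, apex=0.032, x_land=183.576, impact vy=-0.797
  bounce: vy ← 0.55·0.797 = 0.438

1 5.331 42.215 79.542
2 3.227 12.770 127.690
3 1.775 3.863 154.171
4 0.976 1.169 168.736
5 0.537 0.353 176.747
6 0.295 0.107 181.152
7 0.162 0.032 183.576
final: 183.576 0.438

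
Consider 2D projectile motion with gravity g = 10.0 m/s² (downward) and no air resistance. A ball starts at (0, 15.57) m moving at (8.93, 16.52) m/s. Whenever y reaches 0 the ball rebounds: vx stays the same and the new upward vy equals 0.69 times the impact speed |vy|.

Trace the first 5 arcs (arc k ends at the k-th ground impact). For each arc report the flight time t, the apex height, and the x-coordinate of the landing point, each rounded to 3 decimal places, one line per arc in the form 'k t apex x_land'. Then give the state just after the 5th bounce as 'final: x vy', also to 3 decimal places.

1 4.069 29.216 36.338
2 3.336 13.910 66.127
3 2.302 6.622 86.681
4 1.588 3.153 100.864
5 1.096 1.501 110.650
final: 110.650 3.781

Arc 1: start y=15.570, vy=16.520 → t=4.069, apex=29.216, x_land=36.338, impact vy=-24.173
  bounce: vy ← 0.69·24.173 = 16.679
Arc 2: start y=0.000, vy=16.679 → t=3.336, apex=13.910, x_land=66.127, impact vy=-16.679
  bounce: vy ← 0.69·16.679 = 11.509
Arc 3: start y=0.000, vy=11.509 → t=2.302, apex=6.622, x_land=86.681, impact vy=-11.509
  bounce: vy ← 0.69·11.509 = 7.941
Arc 4: start y=0.000, vy=7.941 → t=1.588, apex=3.153, x_land=100.864, impact vy=-7.941
  bounce: vy ← 0.69·7.941 = 5.479
Arc 5: start y=0.000, vy=5.479 → t=1.096, apex=1.501, x_land=110.650, impact vy=-5.479
  bounce: vy ← 0.69·5.479 = 3.781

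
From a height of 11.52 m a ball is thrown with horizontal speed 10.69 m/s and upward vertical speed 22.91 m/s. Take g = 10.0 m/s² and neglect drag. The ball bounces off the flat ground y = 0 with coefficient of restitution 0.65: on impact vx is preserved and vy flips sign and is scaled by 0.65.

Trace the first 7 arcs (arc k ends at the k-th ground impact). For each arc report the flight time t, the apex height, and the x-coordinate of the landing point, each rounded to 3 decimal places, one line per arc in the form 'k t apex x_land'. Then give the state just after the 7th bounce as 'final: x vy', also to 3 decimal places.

1 5.039 37.763 53.869
2 3.573 15.955 92.061
3 2.322 6.741 116.886
4 1.509 2.848 133.022
5 0.981 1.203 143.510
6 0.638 0.508 150.328
7 0.415 0.215 154.759
final: 154.759 1.347

Arc 1: start y=11.520, vy=22.910 → t=5.039, apex=37.763, x_land=53.869, impact vy=-27.482
  bounce: vy ← 0.65·27.482 = 17.863
Arc 2: start y=0.000, vy=17.863 → t=3.573, apex=15.955, x_land=92.061, impact vy=-17.863
  bounce: vy ← 0.65·17.863 = 11.611
Arc 3: start y=0.000, vy=11.611 → t=2.322, apex=6.741, x_land=116.886, impact vy=-11.611
  bounce: vy ← 0.65·11.611 = 7.547
Arc 4: start y=0.000, vy=7.547 → t=1.509, apex=2.848, x_land=133.022, impact vy=-7.547
  bounce: vy ← 0.65·7.547 = 4.906
Arc 5: start y=0.000, vy=4.906 → t=0.981, apex=1.203, x_land=143.510, impact vy=-4.906
  bounce: vy ← 0.65·4.906 = 3.189
Arc 6: start y=0.000, vy=3.189 → t=0.638, apex=0.508, x_land=150.328, impact vy=-3.189
  bounce: vy ← 0.65·3.189 = 2.073
Arc 7: start y=0.000, vy=2.073 → t=0.415, apex=0.215, x_land=154.759, impact vy=-2.073
  bounce: vy ← 0.65·2.073 = 1.347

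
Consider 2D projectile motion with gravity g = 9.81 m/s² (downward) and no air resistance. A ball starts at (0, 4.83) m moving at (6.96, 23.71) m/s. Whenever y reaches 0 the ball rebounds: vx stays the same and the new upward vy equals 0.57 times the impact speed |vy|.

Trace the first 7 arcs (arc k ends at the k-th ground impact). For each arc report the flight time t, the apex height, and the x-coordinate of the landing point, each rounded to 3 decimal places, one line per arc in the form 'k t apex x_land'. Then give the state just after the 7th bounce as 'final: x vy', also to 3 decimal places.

Arc 1: start y=4.830, vy=23.710 → t=5.030, apex=33.483, x_land=35.006, impact vy=-25.631
  bounce: vy ← 0.57·25.631 = 14.609
Arc 2: start y=0.000, vy=14.609 → t=2.978, apex=10.878, x_land=55.736, impact vy=-14.609
  bounce: vy ← 0.57·14.609 = 8.327
Arc 3: start y=0.000, vy=8.327 → t=1.698, apex=3.534, x_land=67.553, impact vy=-8.327
  bounce: vy ← 0.57·8.327 = 4.747
Arc 4: start y=0.000, vy=4.747 → t=0.968, apex=1.148, x_land=74.288, impact vy=-4.747
  bounce: vy ← 0.57·4.747 = 2.706
Arc 5: start y=0.000, vy=2.706 → t=0.552, apex=0.373, x_land=78.127, impact vy=-2.706
  bounce: vy ← 0.57·2.706 = 1.542
Arc 6: start y=0.000, vy=1.542 → t=0.314, apex=0.121, x_land=80.315, impact vy=-1.542
  bounce: vy ← 0.57·1.542 = 0.879
Arc 7: start y=0.000, vy=0.879 → t=0.179, apex=0.039, x_land=81.563, impact vy=-0.879
  bounce: vy ← 0.57·0.879 = 0.501

1 5.030 33.483 35.006
2 2.978 10.878 55.736
3 1.698 3.534 67.553
4 0.968 1.148 74.288
5 0.552 0.373 78.127
6 0.314 0.121 80.315
7 0.179 0.039 81.563
final: 81.563 0.501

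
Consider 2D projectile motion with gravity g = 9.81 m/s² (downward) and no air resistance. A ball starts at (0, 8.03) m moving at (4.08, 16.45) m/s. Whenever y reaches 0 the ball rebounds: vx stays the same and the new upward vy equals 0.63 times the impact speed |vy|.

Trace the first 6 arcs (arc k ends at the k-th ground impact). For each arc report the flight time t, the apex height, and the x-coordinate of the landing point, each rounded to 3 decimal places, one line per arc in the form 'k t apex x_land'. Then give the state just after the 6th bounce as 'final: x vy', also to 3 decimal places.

1 3.786 21.822 15.447
2 2.658 8.661 26.291
3 1.674 3.438 33.122
4 1.055 1.364 37.426
5 0.665 0.542 40.137
6 0.419 0.215 41.845
final: 41.845 1.294

Arc 1: start y=8.030, vy=16.450 → t=3.786, apex=21.822, x_land=15.447, impact vy=-20.692
  bounce: vy ← 0.63·20.692 = 13.036
Arc 2: start y=0.000, vy=13.036 → t=2.658, apex=8.661, x_land=26.291, impact vy=-13.036
  bounce: vy ← 0.63·13.036 = 8.213
Arc 3: start y=0.000, vy=8.213 → t=1.674, apex=3.438, x_land=33.122, impact vy=-8.213
  bounce: vy ← 0.63·8.213 = 5.174
Arc 4: start y=0.000, vy=5.174 → t=1.055, apex=1.364, x_land=37.426, impact vy=-5.174
  bounce: vy ← 0.63·5.174 = 3.260
Arc 5: start y=0.000, vy=3.260 → t=0.665, apex=0.542, x_land=40.137, impact vy=-3.260
  bounce: vy ← 0.63·3.260 = 2.054
Arc 6: start y=0.000, vy=2.054 → t=0.419, apex=0.215, x_land=41.845, impact vy=-2.054
  bounce: vy ← 0.63·2.054 = 1.294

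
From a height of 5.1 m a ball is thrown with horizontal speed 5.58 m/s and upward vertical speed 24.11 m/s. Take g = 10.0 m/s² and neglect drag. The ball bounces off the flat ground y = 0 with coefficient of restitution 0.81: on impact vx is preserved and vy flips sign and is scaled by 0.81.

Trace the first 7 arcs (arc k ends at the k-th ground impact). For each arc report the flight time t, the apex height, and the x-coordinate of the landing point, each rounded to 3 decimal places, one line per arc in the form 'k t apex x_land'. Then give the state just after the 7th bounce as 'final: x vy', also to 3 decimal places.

Arc 1: start y=5.100, vy=24.110 → t=5.025, apex=34.165, x_land=28.039, impact vy=-26.140
  bounce: vy ← 0.81·26.140 = 21.173
Arc 2: start y=0.000, vy=21.173 → t=4.235, apex=22.415, x_land=51.669, impact vy=-21.173
  bounce: vy ← 0.81·21.173 = 17.150
Arc 3: start y=0.000, vy=17.150 → t=3.430, apex=14.707, x_land=70.809, impact vy=-17.150
  bounce: vy ← 0.81·17.150 = 13.892
Arc 4: start y=0.000, vy=13.892 → t=2.778, apex=9.649, x_land=86.312, impact vy=-13.892
  bounce: vy ← 0.81·13.892 = 11.252
Arc 5: start y=0.000, vy=11.252 → t=2.250, apex=6.331, x_land=98.869, impact vy=-11.252
  bounce: vy ← 0.81·11.252 = 9.114
Arc 6: start y=0.000, vy=9.114 → t=1.823, apex=4.154, x_land=109.041, impact vy=-9.114
  bounce: vy ← 0.81·9.114 = 7.383
Arc 7: start y=0.000, vy=7.383 → t=1.477, apex=2.725, x_land=117.280, impact vy=-7.383
  bounce: vy ← 0.81·7.383 = 5.980

1 5.025 34.165 28.039
2 4.235 22.415 51.669
3 3.430 14.707 70.809
4 2.778 9.649 86.312
5 2.250 6.331 98.869
6 1.823 4.154 109.041
7 1.477 2.725 117.280
final: 117.280 5.980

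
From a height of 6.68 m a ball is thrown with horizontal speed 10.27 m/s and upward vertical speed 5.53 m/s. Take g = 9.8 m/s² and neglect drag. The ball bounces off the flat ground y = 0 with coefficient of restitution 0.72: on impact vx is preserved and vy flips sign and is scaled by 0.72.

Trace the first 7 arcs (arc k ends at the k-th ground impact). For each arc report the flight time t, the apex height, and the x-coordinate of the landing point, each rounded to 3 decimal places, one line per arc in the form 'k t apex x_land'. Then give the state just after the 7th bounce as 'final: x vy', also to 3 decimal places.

Arc 1: start y=6.680, vy=5.530 → t=1.861, apex=8.240, x_land=19.113, impact vy=-12.709
  bounce: vy ← 0.72·12.709 = 9.150
Arc 2: start y=0.000, vy=9.150 → t=1.867, apex=4.272, x_land=38.291, impact vy=-9.150
  bounce: vy ← 0.72·9.150 = 6.588
Arc 3: start y=0.000, vy=6.588 → t=1.345, apex=2.214, x_land=52.100, impact vy=-6.588
  bounce: vy ← 0.72·6.588 = 4.743
Arc 4: start y=0.000, vy=4.743 → t=0.968, apex=1.148, x_land=62.042, impact vy=-4.743
  bounce: vy ← 0.72·4.743 = 3.415
Arc 5: start y=0.000, vy=3.415 → t=0.697, apex=0.595, x_land=69.200, impact vy=-3.415
  bounce: vy ← 0.72·3.415 = 2.459
Arc 6: start y=0.000, vy=2.459 → t=0.502, apex=0.309, x_land=74.354, impact vy=-2.459
  bounce: vy ← 0.72·2.459 = 1.770
Arc 7: start y=0.000, vy=1.770 → t=0.361, apex=0.160, x_land=78.064, impact vy=-1.770
  bounce: vy ← 0.72·1.770 = 1.275

1 1.861 8.240 19.113
2 1.867 4.272 38.291
3 1.345 2.214 52.100
4 0.968 1.148 62.042
5 0.697 0.595 69.200
6 0.502 0.309 74.354
7 0.361 0.160 78.064
final: 78.064 1.275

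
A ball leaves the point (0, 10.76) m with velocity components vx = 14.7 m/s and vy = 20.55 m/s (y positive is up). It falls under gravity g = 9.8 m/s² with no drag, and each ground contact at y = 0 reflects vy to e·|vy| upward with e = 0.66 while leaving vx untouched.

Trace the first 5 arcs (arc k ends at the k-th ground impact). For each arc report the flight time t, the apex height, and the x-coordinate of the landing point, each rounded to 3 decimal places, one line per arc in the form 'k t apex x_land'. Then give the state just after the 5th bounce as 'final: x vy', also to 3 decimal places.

1 4.665 32.306 68.570
2 3.389 14.073 118.394
3 2.237 6.130 151.277
4 1.476 2.670 172.980
5 0.974 1.163 187.305
final: 187.305 3.151

Arc 1: start y=10.760, vy=20.550 → t=4.665, apex=32.306, x_land=68.570, impact vy=-25.163
  bounce: vy ← 0.66·25.163 = 16.608
Arc 2: start y=0.000, vy=16.608 → t=3.389, apex=14.073, x_land=118.394, impact vy=-16.608
  bounce: vy ← 0.66·16.608 = 10.961
Arc 3: start y=0.000, vy=10.961 → t=2.237, apex=6.130, x_land=151.277, impact vy=-10.961
  bounce: vy ← 0.66·10.961 = 7.234
Arc 4: start y=0.000, vy=7.234 → t=1.476, apex=2.670, x_land=172.980, impact vy=-7.234
  bounce: vy ← 0.66·7.234 = 4.775
Arc 5: start y=0.000, vy=4.775 → t=0.974, apex=1.163, x_land=187.305, impact vy=-4.775
  bounce: vy ← 0.66·4.775 = 3.151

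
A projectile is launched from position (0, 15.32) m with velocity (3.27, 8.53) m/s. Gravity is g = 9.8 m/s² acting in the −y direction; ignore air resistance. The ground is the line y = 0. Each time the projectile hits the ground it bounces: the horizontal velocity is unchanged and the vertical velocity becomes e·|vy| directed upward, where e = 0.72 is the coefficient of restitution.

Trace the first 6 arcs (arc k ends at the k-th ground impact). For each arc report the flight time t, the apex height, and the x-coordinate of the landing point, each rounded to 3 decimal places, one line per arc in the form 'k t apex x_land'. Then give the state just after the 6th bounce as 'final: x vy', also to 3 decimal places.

Arc 1: start y=15.320, vy=8.530 → t=2.841, apex=19.032, x_land=9.291, impact vy=-19.314
  bounce: vy ← 0.72·19.314 = 13.906
Arc 2: start y=0.000, vy=13.906 → t=2.838, apex=9.866, x_land=18.571, impact vy=-13.906
  bounce: vy ← 0.72·13.906 = 10.012
Arc 3: start y=0.000, vy=10.012 → t=2.043, apex=5.115, x_land=25.253, impact vy=-10.012
  bounce: vy ← 0.72·10.012 = 7.209
Arc 4: start y=0.000, vy=7.209 → t=1.471, apex=2.651, x_land=30.064, impact vy=-7.209
  bounce: vy ← 0.72·7.209 = 5.190
Arc 5: start y=0.000, vy=5.190 → t=1.059, apex=1.375, x_land=33.527, impact vy=-5.190
  bounce: vy ← 0.72·5.190 = 3.737
Arc 6: start y=0.000, vy=3.737 → t=0.763, apex=0.713, x_land=36.021, impact vy=-3.737
  bounce: vy ← 0.72·3.737 = 2.691

1 2.841 19.032 9.291
2 2.838 9.866 18.571
3 2.043 5.115 25.253
4 1.471 2.651 30.064
5 1.059 1.375 33.527
6 0.763 0.713 36.021
final: 36.021 2.691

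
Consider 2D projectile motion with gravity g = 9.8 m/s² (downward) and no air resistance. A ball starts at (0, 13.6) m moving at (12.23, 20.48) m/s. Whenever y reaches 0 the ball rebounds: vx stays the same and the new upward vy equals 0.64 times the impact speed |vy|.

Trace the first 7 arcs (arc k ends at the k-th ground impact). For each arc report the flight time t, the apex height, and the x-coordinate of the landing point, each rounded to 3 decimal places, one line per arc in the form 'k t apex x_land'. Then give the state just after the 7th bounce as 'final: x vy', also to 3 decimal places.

Arc 1: start y=13.600, vy=20.480 → t=4.762, apex=35.000, x_land=58.244, impact vy=-26.191
  bounce: vy ← 0.64·26.191 = 16.763
Arc 2: start y=0.000, vy=16.763 → t=3.421, apex=14.336, x_land=100.082, impact vy=-16.763
  bounce: vy ← 0.64·16.763 = 10.728
Arc 3: start y=0.000, vy=10.728 → t=2.189, apex=5.872, x_land=126.858, impact vy=-10.728
  bounce: vy ← 0.64·10.728 = 6.866
Arc 4: start y=0.000, vy=6.866 → t=1.401, apex=2.405, x_land=143.995, impact vy=-6.866
  bounce: vy ← 0.64·6.866 = 4.394
Arc 5: start y=0.000, vy=4.394 → t=0.897, apex=0.985, x_land=154.962, impact vy=-4.394
  bounce: vy ← 0.64·4.394 = 2.812
Arc 6: start y=0.000, vy=2.812 → t=0.574, apex=0.404, x_land=161.982, impact vy=-2.812
  bounce: vy ← 0.64·2.812 = 1.800
Arc 7: start y=0.000, vy=1.800 → t=0.367, apex=0.165, x_land=166.474, impact vy=-1.800
  bounce: vy ← 0.64·1.800 = 1.152

1 4.762 35.000 58.244
2 3.421 14.336 100.082
3 2.189 5.872 126.858
4 1.401 2.405 143.995
5 0.897 0.985 154.962
6 0.574 0.404 161.982
7 0.367 0.165 166.474
final: 166.474 1.152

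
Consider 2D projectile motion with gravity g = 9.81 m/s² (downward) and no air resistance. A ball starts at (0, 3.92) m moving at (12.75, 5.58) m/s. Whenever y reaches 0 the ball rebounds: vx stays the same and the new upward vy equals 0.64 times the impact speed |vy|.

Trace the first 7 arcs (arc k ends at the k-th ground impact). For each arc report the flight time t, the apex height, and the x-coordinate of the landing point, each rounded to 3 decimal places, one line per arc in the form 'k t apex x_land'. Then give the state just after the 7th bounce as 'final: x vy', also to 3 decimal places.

Arc 1: start y=3.920, vy=5.580 → t=1.628, apex=5.507, x_land=20.762, impact vy=-10.395
  bounce: vy ← 0.64·10.395 = 6.653
Arc 2: start y=0.000, vy=6.653 → t=1.356, apex=2.256, x_land=38.055, impact vy=-6.653
  bounce: vy ← 0.64·6.653 = 4.258
Arc 3: start y=0.000, vy=4.258 → t=0.868, apex=0.924, x_land=49.122, impact vy=-4.258
  bounce: vy ← 0.64·4.258 = 2.725
Arc 4: start y=0.000, vy=2.725 → t=0.556, apex=0.378, x_land=56.205, impact vy=-2.725
  bounce: vy ← 0.64·2.725 = 1.744
Arc 5: start y=0.000, vy=1.744 → t=0.356, apex=0.155, x_land=60.738, impact vy=-1.744
  bounce: vy ← 0.64·1.744 = 1.116
Arc 6: start y=0.000, vy=1.116 → t=0.228, apex=0.063, x_land=63.639, impact vy=-1.116
  bounce: vy ← 0.64·1.116 = 0.714
Arc 7: start y=0.000, vy=0.714 → t=0.146, apex=0.026, x_land=65.496, impact vy=-0.714
  bounce: vy ← 0.64·0.714 = 0.457

1 1.628 5.507 20.762
2 1.356 2.256 38.055
3 0.868 0.924 49.122
4 0.556 0.378 56.205
5 0.356 0.155 60.738
6 0.228 0.063 63.639
7 0.146 0.026 65.496
final: 65.496 0.457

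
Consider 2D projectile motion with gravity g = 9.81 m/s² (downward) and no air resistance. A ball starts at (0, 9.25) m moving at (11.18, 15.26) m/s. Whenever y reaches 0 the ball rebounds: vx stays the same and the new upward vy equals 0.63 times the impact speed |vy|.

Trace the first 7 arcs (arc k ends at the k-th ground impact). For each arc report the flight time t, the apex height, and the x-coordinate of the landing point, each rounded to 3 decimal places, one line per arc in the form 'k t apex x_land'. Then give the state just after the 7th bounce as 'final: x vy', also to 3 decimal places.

Arc 1: start y=9.250, vy=15.260 → t=3.631, apex=21.119, x_land=40.590, impact vy=-20.356
  bounce: vy ← 0.63·20.356 = 12.824
Arc 2: start y=0.000, vy=12.824 → t=2.614, apex=8.382, x_land=69.819, impact vy=-12.824
  bounce: vy ← 0.63·12.824 = 8.079
Arc 3: start y=0.000, vy=8.079 → t=1.647, apex=3.327, x_land=88.234, impact vy=-8.079
  bounce: vy ← 0.63·8.079 = 5.090
Arc 4: start y=0.000, vy=5.090 → t=1.038, apex=1.320, x_land=99.836, impact vy=-5.090
  bounce: vy ← 0.63·5.090 = 3.207
Arc 5: start y=0.000, vy=3.207 → t=0.654, apex=0.524, x_land=107.145, impact vy=-3.207
  bounce: vy ← 0.63·3.207 = 2.020
Arc 6: start y=0.000, vy=2.020 → t=0.412, apex=0.208, x_land=111.749, impact vy=-2.020
  bounce: vy ← 0.63·2.020 = 1.273
Arc 7: start y=0.000, vy=1.273 → t=0.259, apex=0.083, x_land=114.650, impact vy=-1.273
  bounce: vy ← 0.63·1.273 = 0.802

1 3.631 21.119 40.590
2 2.614 8.382 69.819
3 1.647 3.327 88.234
4 1.038 1.320 99.836
5 0.654 0.524 107.145
6 0.412 0.208 111.749
7 0.259 0.083 114.650
final: 114.650 0.802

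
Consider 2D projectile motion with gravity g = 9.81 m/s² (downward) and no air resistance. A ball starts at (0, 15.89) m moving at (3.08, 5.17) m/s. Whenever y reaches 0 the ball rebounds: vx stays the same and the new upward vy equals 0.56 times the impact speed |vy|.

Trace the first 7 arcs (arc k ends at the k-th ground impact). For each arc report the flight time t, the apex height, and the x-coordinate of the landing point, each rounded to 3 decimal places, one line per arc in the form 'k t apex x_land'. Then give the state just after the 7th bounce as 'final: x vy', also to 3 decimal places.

Arc 1: start y=15.890, vy=5.170 → t=2.402, apex=17.252, x_land=7.400, impact vy=-18.398
  bounce: vy ← 0.56·18.398 = 10.303
Arc 2: start y=0.000, vy=10.303 → t=2.100, apex=5.410, x_land=13.869, impact vy=-10.303
  bounce: vy ← 0.56·10.303 = 5.770
Arc 3: start y=0.000, vy=5.770 → t=1.176, apex=1.697, x_land=17.492, impact vy=-5.770
  bounce: vy ← 0.56·5.770 = 3.231
Arc 4: start y=0.000, vy=3.231 → t=0.659, apex=0.532, x_land=19.521, impact vy=-3.231
  bounce: vy ← 0.56·3.231 = 1.809
Arc 5: start y=0.000, vy=1.809 → t=0.369, apex=0.167, x_land=20.657, impact vy=-1.809
  bounce: vy ← 0.56·1.809 = 1.013
Arc 6: start y=0.000, vy=1.013 → t=0.207, apex=0.052, x_land=21.293, impact vy=-1.013
  bounce: vy ← 0.56·1.013 = 0.567
Arc 7: start y=0.000, vy=0.567 → t=0.116, apex=0.016, x_land=21.650, impact vy=-0.567
  bounce: vy ← 0.56·0.567 = 0.318

1 2.402 17.252 7.400
2 2.100 5.410 13.869
3 1.176 1.697 17.492
4 0.659 0.532 19.521
5 0.369 0.167 20.657
6 0.207 0.052 21.293
7 0.116 0.016 21.650
final: 21.650 0.318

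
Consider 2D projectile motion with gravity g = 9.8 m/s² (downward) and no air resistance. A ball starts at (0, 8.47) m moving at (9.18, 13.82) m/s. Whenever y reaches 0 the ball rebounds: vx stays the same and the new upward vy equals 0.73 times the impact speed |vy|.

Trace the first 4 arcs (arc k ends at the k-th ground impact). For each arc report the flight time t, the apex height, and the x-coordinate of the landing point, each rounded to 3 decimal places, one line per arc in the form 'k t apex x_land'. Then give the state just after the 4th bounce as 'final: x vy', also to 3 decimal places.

Arc 1: start y=8.470, vy=13.820 → t=3.338, apex=18.215, x_land=30.645, impact vy=-18.895
  bounce: vy ← 0.73·18.895 = 13.793
Arc 2: start y=0.000, vy=13.793 → t=2.815, apex=9.707, x_land=56.486, impact vy=-13.793
  bounce: vy ← 0.73·13.793 = 10.069
Arc 3: start y=0.000, vy=10.069 → t=2.055, apex=5.173, x_land=75.349, impact vy=-10.069
  bounce: vy ← 0.73·10.069 = 7.350
Arc 4: start y=0.000, vy=7.350 → t=1.500, apex=2.756, x_land=89.120, impact vy=-7.350
  bounce: vy ← 0.73·7.350 = 5.366

1 3.338 18.215 30.645
2 2.815 9.707 56.486
3 2.055 5.173 75.349
4 1.500 2.756 89.120
final: 89.120 5.366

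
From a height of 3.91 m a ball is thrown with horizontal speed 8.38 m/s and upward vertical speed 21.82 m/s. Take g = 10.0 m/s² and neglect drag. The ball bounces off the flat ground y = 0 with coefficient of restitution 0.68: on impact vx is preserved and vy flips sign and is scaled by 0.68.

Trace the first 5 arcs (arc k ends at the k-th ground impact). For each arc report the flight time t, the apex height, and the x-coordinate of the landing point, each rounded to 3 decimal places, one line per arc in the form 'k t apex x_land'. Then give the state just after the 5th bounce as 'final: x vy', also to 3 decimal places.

1 4.536 27.716 38.015
2 3.202 12.816 64.847
3 2.177 5.926 83.093
4 1.481 2.740 95.501
5 1.007 1.267 103.938
final: 103.938 3.423

Arc 1: start y=3.910, vy=21.820 → t=4.536, apex=27.716, x_land=38.015, impact vy=-23.544
  bounce: vy ← 0.68·23.544 = 16.010
Arc 2: start y=0.000, vy=16.010 → t=3.202, apex=12.816, x_land=64.847, impact vy=-16.010
  bounce: vy ← 0.68·16.010 = 10.887
Arc 3: start y=0.000, vy=10.887 → t=2.177, apex=5.926, x_land=83.093, impact vy=-10.887
  bounce: vy ← 0.68·10.887 = 7.403
Arc 4: start y=0.000, vy=7.403 → t=1.481, apex=2.740, x_land=95.501, impact vy=-7.403
  bounce: vy ← 0.68·7.403 = 5.034
Arc 5: start y=0.000, vy=5.034 → t=1.007, apex=1.267, x_land=103.938, impact vy=-5.034
  bounce: vy ← 0.68·5.034 = 3.423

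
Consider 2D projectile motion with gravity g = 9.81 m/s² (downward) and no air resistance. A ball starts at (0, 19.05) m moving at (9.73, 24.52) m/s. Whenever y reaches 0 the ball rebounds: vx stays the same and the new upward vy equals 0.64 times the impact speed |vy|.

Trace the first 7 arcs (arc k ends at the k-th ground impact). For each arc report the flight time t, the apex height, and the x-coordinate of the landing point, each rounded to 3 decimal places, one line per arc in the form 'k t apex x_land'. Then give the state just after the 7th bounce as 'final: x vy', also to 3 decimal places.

Arc 1: start y=19.050, vy=24.520 → t=5.682, apex=49.694, x_land=55.290, impact vy=-31.225
  bounce: vy ← 0.64·31.225 = 19.984
Arc 2: start y=0.000, vy=19.984 → t=4.074, apex=20.355, x_land=94.932, impact vy=-19.984
  bounce: vy ← 0.64·19.984 = 12.790
Arc 3: start y=0.000, vy=12.790 → t=2.607, apex=8.337, x_land=120.303, impact vy=-12.790
  bounce: vy ← 0.64·12.790 = 8.185
Arc 4: start y=0.000, vy=8.185 → t=1.669, apex=3.415, x_land=136.540, impact vy=-8.185
  bounce: vy ← 0.64·8.185 = 5.239
Arc 5: start y=0.000, vy=5.239 → t=1.068, apex=1.399, x_land=146.932, impact vy=-5.239
  bounce: vy ← 0.64·5.239 = 3.353
Arc 6: start y=0.000, vy=3.353 → t=0.684, apex=0.573, x_land=153.583, impact vy=-3.353
  bounce: vy ← 0.64·3.353 = 2.146
Arc 7: start y=0.000, vy=2.146 → t=0.437, apex=0.235, x_land=157.839, impact vy=-2.146
  bounce: vy ← 0.64·2.146 = 1.373

1 5.682 49.694 55.290
2 4.074 20.355 94.932
3 2.607 8.337 120.303
4 1.669 3.415 136.540
5 1.068 1.399 146.932
6 0.684 0.573 153.583
7 0.437 0.235 157.839
final: 157.839 1.373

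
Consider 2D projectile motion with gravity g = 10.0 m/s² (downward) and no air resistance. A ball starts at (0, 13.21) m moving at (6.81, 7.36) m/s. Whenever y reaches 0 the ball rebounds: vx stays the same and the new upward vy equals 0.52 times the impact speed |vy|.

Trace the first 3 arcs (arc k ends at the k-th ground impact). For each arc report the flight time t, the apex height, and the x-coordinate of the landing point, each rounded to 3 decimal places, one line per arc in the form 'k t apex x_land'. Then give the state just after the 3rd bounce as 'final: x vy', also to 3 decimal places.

Arc 1: start y=13.210, vy=7.360 → t=2.520, apex=15.918, x_land=17.163, impact vy=-17.843
  bounce: vy ← 0.52·17.843 = 9.278
Arc 2: start y=0.000, vy=9.278 → t=1.856, apex=4.304, x_land=29.800, impact vy=-9.278
  bounce: vy ← 0.52·9.278 = 4.825
Arc 3: start y=0.000, vy=4.825 → t=0.965, apex=1.164, x_land=36.372, impact vy=-4.825
  bounce: vy ← 0.52·4.825 = 2.509

1 2.520 15.918 17.163
2 1.856 4.304 29.800
3 0.965 1.164 36.372
final: 36.372 2.509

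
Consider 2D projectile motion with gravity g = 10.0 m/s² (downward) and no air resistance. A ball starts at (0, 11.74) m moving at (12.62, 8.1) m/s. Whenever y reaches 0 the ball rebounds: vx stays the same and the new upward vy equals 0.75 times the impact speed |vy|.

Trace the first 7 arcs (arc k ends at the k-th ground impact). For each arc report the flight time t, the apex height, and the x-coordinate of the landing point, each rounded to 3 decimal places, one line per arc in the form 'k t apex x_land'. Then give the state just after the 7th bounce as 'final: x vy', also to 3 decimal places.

Arc 1: start y=11.740, vy=8.100 → t=2.543, apex=15.021, x_land=32.096, impact vy=-17.332
  bounce: vy ← 0.75·17.332 = 12.999
Arc 2: start y=0.000, vy=12.999 → t=2.600, apex=8.449, x_land=64.906, impact vy=-12.999
  bounce: vy ← 0.75·12.999 = 9.749
Arc 3: start y=0.000, vy=9.749 → t=1.950, apex=4.753, x_land=89.513, impact vy=-9.749
  bounce: vy ← 0.75·9.749 = 7.312
Arc 4: start y=0.000, vy=7.312 → t=1.462, apex=2.673, x_land=107.969, impact vy=-7.312
  bounce: vy ← 0.75·7.312 = 5.484
Arc 5: start y=0.000, vy=5.484 → t=1.097, apex=1.504, x_land=121.811, impact vy=-5.484
  bounce: vy ← 0.75·5.484 = 4.113
Arc 6: start y=0.000, vy=4.113 → t=0.823, apex=0.846, x_land=132.192, impact vy=-4.113
  bounce: vy ← 0.75·4.113 = 3.085
Arc 7: start y=0.000, vy=3.085 → t=0.617, apex=0.476, x_land=139.978, impact vy=-3.085
  bounce: vy ← 0.75·3.085 = 2.314

1 2.543 15.021 32.096
2 2.600 8.449 64.906
3 1.950 4.753 89.513
4 1.462 2.673 107.969
5 1.097 1.504 121.811
6 0.823 0.846 132.192
7 0.617 0.476 139.978
final: 139.978 2.314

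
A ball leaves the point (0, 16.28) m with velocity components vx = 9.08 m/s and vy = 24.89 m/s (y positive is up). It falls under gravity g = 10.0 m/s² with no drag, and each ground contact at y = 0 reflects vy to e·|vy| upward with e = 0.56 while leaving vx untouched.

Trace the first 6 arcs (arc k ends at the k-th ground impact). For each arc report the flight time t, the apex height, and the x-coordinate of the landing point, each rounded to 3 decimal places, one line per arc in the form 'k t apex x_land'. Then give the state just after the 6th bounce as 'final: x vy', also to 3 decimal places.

Arc 1: start y=16.280, vy=24.890 → t=5.563, apex=47.256, x_land=50.514, impact vy=-30.743
  bounce: vy ← 0.56·30.743 = 17.216
Arc 2: start y=0.000, vy=17.216 → t=3.443, apex=14.819, x_land=81.779, impact vy=-17.216
  bounce: vy ← 0.56·17.216 = 9.641
Arc 3: start y=0.000, vy=9.641 → t=1.928, apex=4.647, x_land=99.286, impact vy=-9.641
  bounce: vy ← 0.56·9.641 = 5.399
Arc 4: start y=0.000, vy=5.399 → t=1.080, apex=1.457, x_land=109.091, impact vy=-5.399
  bounce: vy ← 0.56·5.399 = 3.023
Arc 5: start y=0.000, vy=3.023 → t=0.605, apex=0.457, x_land=114.581, impact vy=-3.023
  bounce: vy ← 0.56·3.023 = 1.693
Arc 6: start y=0.000, vy=1.693 → t=0.339, apex=0.143, x_land=117.656, impact vy=-1.693
  bounce: vy ← 0.56·1.693 = 0.948

1 5.563 47.256 50.514
2 3.443 14.819 81.779
3 1.928 4.647 99.286
4 1.080 1.457 109.091
5 0.605 0.457 114.581
6 0.339 0.143 117.656
final: 117.656 0.948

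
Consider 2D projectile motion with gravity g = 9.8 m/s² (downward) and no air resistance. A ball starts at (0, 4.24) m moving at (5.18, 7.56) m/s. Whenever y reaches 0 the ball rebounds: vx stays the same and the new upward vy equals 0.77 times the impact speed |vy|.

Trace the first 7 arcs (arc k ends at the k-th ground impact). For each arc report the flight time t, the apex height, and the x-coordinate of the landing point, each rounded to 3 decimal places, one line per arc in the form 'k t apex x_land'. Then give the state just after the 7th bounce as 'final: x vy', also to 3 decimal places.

1 1.980 7.156 10.256
2 1.861 4.243 19.896
3 1.433 2.516 27.319
4 1.103 1.491 33.035
5 0.850 0.884 37.436
6 0.654 0.524 40.825
7 0.504 0.311 43.434
final: 43.434 1.901

Arc 1: start y=4.240, vy=7.560 → t=1.980, apex=7.156, x_land=10.256, impact vy=-11.843
  bounce: vy ← 0.77·11.843 = 9.119
Arc 2: start y=0.000, vy=9.119 → t=1.861, apex=4.243, x_land=19.896, impact vy=-9.119
  bounce: vy ← 0.77·9.119 = 7.022
Arc 3: start y=0.000, vy=7.022 → t=1.433, apex=2.516, x_land=27.319, impact vy=-7.022
  bounce: vy ← 0.77·7.022 = 5.407
Arc 4: start y=0.000, vy=5.407 → t=1.103, apex=1.491, x_land=33.035, impact vy=-5.407
  bounce: vy ← 0.77·5.407 = 4.163
Arc 5: start y=0.000, vy=4.163 → t=0.850, apex=0.884, x_land=37.436, impact vy=-4.163
  bounce: vy ← 0.77·4.163 = 3.206
Arc 6: start y=0.000, vy=3.206 → t=0.654, apex=0.524, x_land=40.825, impact vy=-3.206
  bounce: vy ← 0.77·3.206 = 2.468
Arc 7: start y=0.000, vy=2.468 → t=0.504, apex=0.311, x_land=43.434, impact vy=-2.468
  bounce: vy ← 0.77·2.468 = 1.901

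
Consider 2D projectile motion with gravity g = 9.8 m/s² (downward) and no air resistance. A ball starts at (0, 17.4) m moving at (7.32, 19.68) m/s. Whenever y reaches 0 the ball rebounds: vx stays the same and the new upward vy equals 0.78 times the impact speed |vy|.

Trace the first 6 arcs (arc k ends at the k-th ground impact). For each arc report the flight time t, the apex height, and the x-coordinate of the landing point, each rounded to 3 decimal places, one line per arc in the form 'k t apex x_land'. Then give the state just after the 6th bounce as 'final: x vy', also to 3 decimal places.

1 4.762 37.160 34.858
2 4.296 22.608 66.305
3 3.351 13.755 90.833
4 2.614 8.368 109.966
5 2.039 5.091 124.889
6 1.590 3.098 136.529
final: 136.529 6.078

Arc 1: start y=17.400, vy=19.680 → t=4.762, apex=37.160, x_land=34.858, impact vy=-26.988
  bounce: vy ← 0.78·26.988 = 21.050
Arc 2: start y=0.000, vy=21.050 → t=4.296, apex=22.608, x_land=66.305, impact vy=-21.050
  bounce: vy ← 0.78·21.050 = 16.419
Arc 3: start y=0.000, vy=16.419 → t=3.351, apex=13.755, x_land=90.833, impact vy=-16.419
  bounce: vy ← 0.78·16.419 = 12.807
Arc 4: start y=0.000, vy=12.807 → t=2.614, apex=8.368, x_land=109.966, impact vy=-12.807
  bounce: vy ← 0.78·12.807 = 9.990
Arc 5: start y=0.000, vy=9.990 → t=2.039, apex=5.091, x_land=124.889, impact vy=-9.990
  bounce: vy ← 0.78·9.990 = 7.792
Arc 6: start y=0.000, vy=7.792 → t=1.590, apex=3.098, x_land=136.529, impact vy=-7.792
  bounce: vy ← 0.78·7.792 = 6.078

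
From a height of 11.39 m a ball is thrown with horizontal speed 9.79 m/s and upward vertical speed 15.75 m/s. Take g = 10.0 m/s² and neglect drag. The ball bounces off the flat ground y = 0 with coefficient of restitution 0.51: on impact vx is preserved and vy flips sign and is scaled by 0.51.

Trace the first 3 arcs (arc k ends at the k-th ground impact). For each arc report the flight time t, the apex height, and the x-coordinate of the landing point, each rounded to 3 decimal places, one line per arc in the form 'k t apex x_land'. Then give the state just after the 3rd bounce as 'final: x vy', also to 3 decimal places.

1 3.756 23.793 36.775
2 2.225 6.189 58.559
3 1.135 1.610 69.668
final: 69.668 2.894

Arc 1: start y=11.390, vy=15.750 → t=3.756, apex=23.793, x_land=36.775, impact vy=-21.814
  bounce: vy ← 0.51·21.814 = 11.125
Arc 2: start y=0.000, vy=11.125 → t=2.225, apex=6.189, x_land=58.559, impact vy=-11.125
  bounce: vy ← 0.51·11.125 = 5.674
Arc 3: start y=0.000, vy=5.674 → t=1.135, apex=1.610, x_land=69.668, impact vy=-5.674
  bounce: vy ← 0.51·5.674 = 2.894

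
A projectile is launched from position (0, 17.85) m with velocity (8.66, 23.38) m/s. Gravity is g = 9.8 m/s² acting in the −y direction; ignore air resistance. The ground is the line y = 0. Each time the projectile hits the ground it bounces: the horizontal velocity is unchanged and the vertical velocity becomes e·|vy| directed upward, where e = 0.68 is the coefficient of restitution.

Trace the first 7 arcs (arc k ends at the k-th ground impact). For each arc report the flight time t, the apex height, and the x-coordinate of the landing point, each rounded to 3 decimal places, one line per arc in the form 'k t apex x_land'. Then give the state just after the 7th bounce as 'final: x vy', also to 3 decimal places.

Arc 1: start y=17.850, vy=23.380 → t=5.441, apex=45.739, x_land=47.119, impact vy=-29.941
  bounce: vy ← 0.68·29.941 = 20.360
Arc 2: start y=0.000, vy=20.360 → t=4.155, apex=21.150, x_land=83.102, impact vy=-20.360
  bounce: vy ← 0.68·20.360 = 13.845
Arc 3: start y=0.000, vy=13.845 → t=2.825, apex=9.780, x_land=107.571, impact vy=-13.845
  bounce: vy ← 0.68·13.845 = 9.415
Arc 4: start y=0.000, vy=9.415 → t=1.921, apex=4.522, x_land=124.209, impact vy=-9.415
  bounce: vy ← 0.68·9.415 = 6.402
Arc 5: start y=0.000, vy=6.402 → t=1.307, apex=2.091, x_land=135.524, impact vy=-6.402
  bounce: vy ← 0.68·6.402 = 4.353
Arc 6: start y=0.000, vy=4.353 → t=0.888, apex=0.967, x_land=143.218, impact vy=-4.353
  bounce: vy ← 0.68·4.353 = 2.960
Arc 7: start y=0.000, vy=2.960 → t=0.604, apex=0.447, x_land=148.449, impact vy=-2.960
  bounce: vy ← 0.68·2.960 = 2.013

1 5.441 45.739 47.119
2 4.155 21.150 83.102
3 2.825 9.780 107.571
4 1.921 4.522 124.209
5 1.307 2.091 135.524
6 0.888 0.967 143.218
7 0.604 0.447 148.449
final: 148.449 2.013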